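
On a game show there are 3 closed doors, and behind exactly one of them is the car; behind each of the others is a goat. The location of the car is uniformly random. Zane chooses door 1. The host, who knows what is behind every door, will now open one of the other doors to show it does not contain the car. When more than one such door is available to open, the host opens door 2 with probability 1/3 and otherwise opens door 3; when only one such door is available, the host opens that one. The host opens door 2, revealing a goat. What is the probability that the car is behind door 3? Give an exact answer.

3/4

Condition on the true location of the car.
If it is behind door 1 (prior 1/3): door 2 is available, opened with probability 1/3; weight (1/3)·(1/3) = 1/9.
If it is behind door 2 (prior 1/3): the host opened door 2, so this case is ruled out; weight (1/3)·0 = 0.
If it is behind door 3 (prior 1/3): only door 2 is available, probability 1; weight (1/3)·1 = 1/3.
The weights sum to 4/9.
So P(the car behind door 3 | the host opened door 2) = (1/3) / (4/9) = 3/4.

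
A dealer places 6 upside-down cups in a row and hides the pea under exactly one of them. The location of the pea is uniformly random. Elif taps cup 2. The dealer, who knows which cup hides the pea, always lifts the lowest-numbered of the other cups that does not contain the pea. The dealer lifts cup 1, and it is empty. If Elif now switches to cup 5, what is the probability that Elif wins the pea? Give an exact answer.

1/5

Apply Bayes' rule, conditioning on where the pea actually is.
If it is under cup 1 (prior 1/6): the dealer opened cup 1, so this case is ruled out; weight (1/6)·0 = 0.
If it is under any of cups 2, 3, 4, 5, and 6 (prior 1/6 each): cup 1 is the lowest-numbered option available, probability 1; weight (1/6)·1 = 1/6 each.
The weights sum to 5/6.
So P(the pea under cup 5 | the dealer opened cup 1) = (1/6) / (5/6) = 1/5.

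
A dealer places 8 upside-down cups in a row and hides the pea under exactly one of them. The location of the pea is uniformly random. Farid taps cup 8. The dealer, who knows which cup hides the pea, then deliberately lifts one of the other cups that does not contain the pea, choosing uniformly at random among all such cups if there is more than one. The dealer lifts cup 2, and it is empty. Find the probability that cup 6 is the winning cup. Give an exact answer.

Condition on the true location of the pea.
If it is under any of cups 1, 3, 4, 5, 6, and 7 (prior 1/8 each): the dealer has 6 equally likely choices, so probability 1/6; weight (1/8)·(1/6) = 1/48 each.
If it is under cup 2 (prior 1/8): the dealer opened cup 2, so this case is ruled out; weight (1/8)·0 = 0.
If it is under cup 8 (prior 1/8): the dealer has 7 equally likely choices, so probability 1/7; weight (1/8)·(1/7) = 1/56.
The weights sum to 1/7.
So P(the pea under cup 6 | the dealer opened cup 2) = (1/48) / (1/7) = 7/48.

7/48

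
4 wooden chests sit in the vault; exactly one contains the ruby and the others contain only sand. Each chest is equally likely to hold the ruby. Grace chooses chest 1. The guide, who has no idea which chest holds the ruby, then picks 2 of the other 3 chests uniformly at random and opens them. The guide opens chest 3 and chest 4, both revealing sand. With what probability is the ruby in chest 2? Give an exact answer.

Apply Bayes' rule, conditioning on where the ruby actually is.
If it is in either of chests 1 and 2 (prior 1/4 each): the guide picks exactly this set with probability 1/3 regardless, and none is the prize; weight (1/4)·(1/3) = 1/12 each.
If it is in either of chests 3 and 4 (prior 1/4 each): that chest was opened and seen not to hold the prize — ruled out; weight (1/4)·0 = 0 each.
The weights sum to 1/6.
So P(the ruby in chest 2 | the guide opened chest 3 and chest 4) = (1/12) / (1/6) = 1/2.

1/2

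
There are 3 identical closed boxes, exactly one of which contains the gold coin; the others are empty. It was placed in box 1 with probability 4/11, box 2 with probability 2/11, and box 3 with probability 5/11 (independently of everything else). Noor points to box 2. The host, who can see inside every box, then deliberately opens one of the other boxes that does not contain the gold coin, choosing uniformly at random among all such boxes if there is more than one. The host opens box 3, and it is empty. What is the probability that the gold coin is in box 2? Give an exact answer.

1/5

Condition on the true location of the gold coin.
If it is in box 1 (prior 4/11): the host has no choice, probability 1; weight (4/11)·1 = 4/11.
If it is in box 2 (prior 2/11): the host has 2 equally likely choices, so probability 1/2; weight (2/11)·(1/2) = 1/11.
If it is in box 3 (prior 5/11): the host opened box 3, so this case is ruled out; weight (5/11)·0 = 0.
The weights sum to 5/11.
So P(the gold coin in box 2 | the host opened box 3) = (1/11) / (5/11) = 1/5.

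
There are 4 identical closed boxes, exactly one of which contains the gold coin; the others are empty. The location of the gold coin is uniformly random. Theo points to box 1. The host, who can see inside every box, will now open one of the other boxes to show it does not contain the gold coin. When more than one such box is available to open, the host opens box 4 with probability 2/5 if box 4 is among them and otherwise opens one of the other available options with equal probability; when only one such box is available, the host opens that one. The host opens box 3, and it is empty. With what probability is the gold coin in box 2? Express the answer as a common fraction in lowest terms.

Consider each possible location of the gold coin in turn.
If it is in box 1 (prior 1/4): box 4 is available but not opened; box 3 gets probability (1 − 2/5)/2 = 3/10; weight (1/4)·(3/10) = 3/40.
If it is in box 2 (prior 1/4): box 4 is available but not opened, probability 3/5; weight (1/4)·(3/5) = 3/20.
If it is in box 3 (prior 1/4): the host opened box 3, so this case is ruled out; weight (1/4)·0 = 0.
If it is in box 4 (prior 1/4): box 4 holds the prize so is unavailable; the host chooses uniformly among the 2 others, probability 1/2; weight (1/4)·(1/2) = 1/8.
The weights sum to 7/20.
So P(the gold coin in box 2 | the host opened box 3) = (3/20) / (7/20) = 3/7.

3/7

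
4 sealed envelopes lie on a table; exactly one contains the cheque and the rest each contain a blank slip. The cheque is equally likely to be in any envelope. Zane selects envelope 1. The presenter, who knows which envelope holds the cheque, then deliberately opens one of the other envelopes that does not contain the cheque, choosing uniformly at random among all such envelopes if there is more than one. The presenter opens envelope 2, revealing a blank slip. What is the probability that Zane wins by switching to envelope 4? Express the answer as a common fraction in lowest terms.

3/8

Consider each possible location of the cheque in turn.
If it is in envelope 1 (prior 1/4): the presenter has 3 equally likely choices, so probability 1/3; weight (1/4)·(1/3) = 1/12.
If it is in envelope 2 (prior 1/4): the presenter opened envelope 2, so this case is ruled out; weight (1/4)·0 = 0.
If it is in either of envelopes 3 and 4 (prior 1/4 each): the presenter has 2 equally likely choices, so probability 1/2; weight (1/4)·(1/2) = 1/8 each.
The weights sum to 1/3.
So P(the cheque in envelope 4 | the presenter opened envelope 2) = (1/8) / (1/3) = 3/8.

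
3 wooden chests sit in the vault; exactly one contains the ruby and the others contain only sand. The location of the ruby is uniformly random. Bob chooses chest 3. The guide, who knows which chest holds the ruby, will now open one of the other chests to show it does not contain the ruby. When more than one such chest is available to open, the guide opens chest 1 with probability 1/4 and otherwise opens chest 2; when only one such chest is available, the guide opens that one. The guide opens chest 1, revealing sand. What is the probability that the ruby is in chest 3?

Apply Bayes' rule, conditioning on where the ruby actually is.
If it is in chest 1 (prior 1/3): the guide opened chest 1, so this case is ruled out; weight (1/3)·0 = 0.
If it is in chest 2 (prior 1/3): only chest 1 is available, probability 1; weight (1/3)·1 = 1/3.
If it is in chest 3 (prior 1/3): chest 1 is available, opened with probability 1/4; weight (1/3)·(1/4) = 1/12.
The weights sum to 5/12.
So P(the ruby in chest 3 | the guide opened chest 1) = (1/12) / (5/12) = 1/5.

1/5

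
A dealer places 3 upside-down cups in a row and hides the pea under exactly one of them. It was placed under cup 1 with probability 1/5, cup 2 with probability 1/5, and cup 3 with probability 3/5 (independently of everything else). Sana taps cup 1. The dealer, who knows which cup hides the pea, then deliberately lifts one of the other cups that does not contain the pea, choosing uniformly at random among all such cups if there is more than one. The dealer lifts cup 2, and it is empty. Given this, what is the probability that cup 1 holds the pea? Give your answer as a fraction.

Condition on the true location of the pea.
If it is under cup 1 (prior 1/5): the dealer has 2 equally likely choices, so probability 1/2; weight (1/5)·(1/2) = 1/10.
If it is under cup 2 (prior 1/5): the dealer opened cup 2, so this case is ruled out; weight (1/5)·0 = 0.
If it is under cup 3 (prior 3/5): the dealer has no choice, probability 1; weight (3/5)·1 = 3/5.
The weights sum to 7/10.
So P(the pea under cup 1 | the dealer opened cup 2) = (1/10) / (7/10) = 1/7.

1/7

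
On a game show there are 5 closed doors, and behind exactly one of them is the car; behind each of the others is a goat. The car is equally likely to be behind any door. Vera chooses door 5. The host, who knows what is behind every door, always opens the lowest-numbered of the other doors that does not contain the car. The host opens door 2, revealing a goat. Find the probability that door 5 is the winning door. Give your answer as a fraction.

0

Condition on the true location of the car.
If it is behind door 1 (prior 1/5): door 2 is the lowest-numbered option available, probability 1; weight (1/5)·1 = 1/5.
If it is behind door 2 (prior 1/5): the host opened door 2, so this case is ruled out; weight (1/5)·0 = 0.
If it is behind any of doors 3, 4, and 5 (prior 1/5 each): the host would have opened door 1 instead, probability 0; weight (1/5)·0 = 0 each.
The weights sum to 1/5.
So P(the car behind door 5 | the host opened door 2) = 0 / (1/5) = 0.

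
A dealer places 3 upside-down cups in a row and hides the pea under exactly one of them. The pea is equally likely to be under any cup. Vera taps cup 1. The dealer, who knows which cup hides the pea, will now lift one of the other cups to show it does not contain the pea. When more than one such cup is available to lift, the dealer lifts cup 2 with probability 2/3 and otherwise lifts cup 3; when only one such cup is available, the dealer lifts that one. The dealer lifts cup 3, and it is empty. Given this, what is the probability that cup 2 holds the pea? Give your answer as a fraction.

3/4

Consider each possible location of the pea in turn.
If it is under cup 1 (prior 1/3): cup 2 is available but not opened, probability 1/3; weight (1/3)·(1/3) = 1/9.
If it is under cup 2 (prior 1/3): only cup 3 is available, probability 1; weight (1/3)·1 = 1/3.
If it is under cup 3 (prior 1/3): the dealer opened cup 3, so this case is ruled out; weight (1/3)·0 = 0.
The weights sum to 4/9.
So P(the pea under cup 2 | the dealer opened cup 3) = (1/3) / (4/9) = 3/4.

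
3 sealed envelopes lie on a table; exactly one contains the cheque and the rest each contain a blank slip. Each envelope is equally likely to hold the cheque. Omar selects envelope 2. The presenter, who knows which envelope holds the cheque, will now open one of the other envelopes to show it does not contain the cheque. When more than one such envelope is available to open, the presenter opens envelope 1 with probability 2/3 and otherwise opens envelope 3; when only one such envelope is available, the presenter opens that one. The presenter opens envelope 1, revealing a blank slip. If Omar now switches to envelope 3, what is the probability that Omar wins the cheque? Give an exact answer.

Condition on the true location of the cheque.
If it is in envelope 1 (prior 1/3): the presenter opened envelope 1, so this case is ruled out; weight (1/3)·0 = 0.
If it is in envelope 2 (prior 1/3): envelope 1 is available, opened with probability 2/3; weight (1/3)·(2/3) = 2/9.
If it is in envelope 3 (prior 1/3): only envelope 1 is available, probability 1; weight (1/3)·1 = 1/3.
The weights sum to 5/9.
So P(the cheque in envelope 3 | the presenter opened envelope 1) = (1/3) / (5/9) = 3/5.

3/5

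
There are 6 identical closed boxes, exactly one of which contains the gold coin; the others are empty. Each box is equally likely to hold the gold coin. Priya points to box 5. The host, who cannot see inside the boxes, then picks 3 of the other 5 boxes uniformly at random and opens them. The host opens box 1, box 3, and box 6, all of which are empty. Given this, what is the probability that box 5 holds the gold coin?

Because the host chose which boxes to open without knowing where the gold coin is, the choice is independent of the prize location. Learning that none of the 3 opened boxes holds the gold coin simply rules out those 3 locations and leaves the remaining 3 boxes still equally likely by symmetry.
So P(the gold coin in box 5) = 1/3.

1/3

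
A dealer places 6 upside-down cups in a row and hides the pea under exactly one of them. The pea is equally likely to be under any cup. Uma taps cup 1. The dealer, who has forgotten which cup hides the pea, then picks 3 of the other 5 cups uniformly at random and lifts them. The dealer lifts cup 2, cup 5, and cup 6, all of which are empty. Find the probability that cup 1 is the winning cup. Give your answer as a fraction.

1/3

Condition on the true location of the pea.
If it is under any of cups 1, 3, and 4 (prior 1/6 each): the dealer picks exactly this set with probability 1/10 regardless, and none is the prize; weight (1/6)·(1/10) = 1/60 each.
If it is under any of cups 2, 5, and 6 (prior 1/6 each): that cup was opened and seen not to hold the prize — ruled out; weight (1/6)·0 = 0 each.
The weights sum to 1/20.
So P(the pea under cup 1 | the dealer opened cup 2, cup 5, and cup 6) = (1/60) / (1/20) = 1/3.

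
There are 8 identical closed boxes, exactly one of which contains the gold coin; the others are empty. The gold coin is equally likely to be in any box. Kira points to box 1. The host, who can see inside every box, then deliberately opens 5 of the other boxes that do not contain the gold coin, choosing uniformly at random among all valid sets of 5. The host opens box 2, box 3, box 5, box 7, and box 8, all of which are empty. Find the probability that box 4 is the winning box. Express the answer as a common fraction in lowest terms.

Consider each possible location of the gold coin in turn.
If it is in box 1 (prior 1/8): the host has 21 equally likely choices, so probability 1/21; weight (1/8)·(1/21) = 1/168.
If it is in any of boxes 2, 3, 5, 7, and 8 (prior 1/8 each): that box was opened and seen not to hold the prize — ruled out; weight (1/8)·0 = 0 each.
If it is in either of boxes 4 and 6 (prior 1/8 each): the host has 6 equally likely choices, so probability 1/6; weight (1/8)·(1/6) = 1/48 each.
The weights sum to 1/21.
So P(the gold coin in box 4 | the host opened box 2, box 3, box 5, box 7, and box 8) = (1/48) / (1/21) = 7/16.

7/16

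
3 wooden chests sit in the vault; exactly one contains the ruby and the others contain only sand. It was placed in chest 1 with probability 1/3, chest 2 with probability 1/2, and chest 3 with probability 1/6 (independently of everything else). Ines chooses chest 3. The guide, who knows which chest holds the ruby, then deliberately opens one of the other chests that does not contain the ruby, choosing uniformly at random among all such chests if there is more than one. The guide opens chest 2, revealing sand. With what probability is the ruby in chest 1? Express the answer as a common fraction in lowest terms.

Consider each possible location of the ruby in turn.
If it is in chest 1 (prior 1/3): the guide has no choice, probability 1; weight (1/3)·1 = 1/3.
If it is in chest 2 (prior 1/2): the guide opened chest 2, so this case is ruled out; weight (1/2)·0 = 0.
If it is in chest 3 (prior 1/6): the guide has 2 equally likely choices, so probability 1/2; weight (1/6)·(1/2) = 1/12.
The weights sum to 5/12.
So P(the ruby in chest 1 | the guide opened chest 2) = (1/3) / (5/12) = 4/5.

4/5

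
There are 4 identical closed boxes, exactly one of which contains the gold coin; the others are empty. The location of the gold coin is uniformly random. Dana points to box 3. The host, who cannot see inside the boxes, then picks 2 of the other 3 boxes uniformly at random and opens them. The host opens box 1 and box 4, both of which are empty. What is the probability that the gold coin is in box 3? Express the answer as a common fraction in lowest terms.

1/2

Because the host chose which boxes to open without knowing where the gold coin is, the choice is independent of the prize location. Learning that none of the 2 opened boxes holds the gold coin simply rules out those 2 locations and leaves the remaining 2 boxes still equally likely by symmetry.
So P(the gold coin in box 3) = 1/2.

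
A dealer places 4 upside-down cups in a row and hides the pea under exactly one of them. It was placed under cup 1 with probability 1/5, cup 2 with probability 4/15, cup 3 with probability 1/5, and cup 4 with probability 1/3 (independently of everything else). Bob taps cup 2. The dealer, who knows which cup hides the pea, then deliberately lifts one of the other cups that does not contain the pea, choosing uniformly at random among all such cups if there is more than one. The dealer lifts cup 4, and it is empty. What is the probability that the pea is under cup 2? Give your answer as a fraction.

Consider each possible location of the pea in turn.
If it is under either of cups 1 and 3 (prior 1/5 each): the dealer has 2 equally likely choices, so probability 1/2; weight (1/5)·(1/2) = 1/10 each.
If it is under cup 2 (prior 4/15): the dealer has 3 equally likely choices, so probability 1/3; weight (4/15)·(1/3) = 4/45.
If it is under cup 4 (prior 1/3): the dealer opened cup 4, so this case is ruled out; weight (1/3)·0 = 0.
The weights sum to 13/45.
So P(the pea under cup 2 | the dealer opened cup 4) = (4/45) / (13/45) = 4/13.

4/13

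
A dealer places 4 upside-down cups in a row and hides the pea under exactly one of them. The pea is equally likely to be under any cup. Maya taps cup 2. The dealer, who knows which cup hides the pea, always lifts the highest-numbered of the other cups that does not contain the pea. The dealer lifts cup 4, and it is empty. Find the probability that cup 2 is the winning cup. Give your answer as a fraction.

1/3

Consider each possible location of the pea in turn.
If it is under any of cups 1, 2, and 3 (prior 1/4 each): cup 4 is the highest-numbered option available, probability 1; weight (1/4)·1 = 1/4 each.
If it is under cup 4 (prior 1/4): the dealer opened cup 4, so this case is ruled out; weight (1/4)·0 = 0.
The weights sum to 3/4.
So P(the pea under cup 2 | the dealer opened cup 4) = (1/4) / (3/4) = 1/3.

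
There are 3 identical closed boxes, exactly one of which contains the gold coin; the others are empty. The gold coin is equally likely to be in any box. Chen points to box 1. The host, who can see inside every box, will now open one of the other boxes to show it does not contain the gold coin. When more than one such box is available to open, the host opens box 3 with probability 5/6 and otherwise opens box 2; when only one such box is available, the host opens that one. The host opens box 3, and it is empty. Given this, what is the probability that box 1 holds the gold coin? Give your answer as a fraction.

5/11

Condition on the true location of the gold coin.
If it is in box 1 (prior 1/3): box 3 is available, opened with probability 5/6; weight (1/3)·(5/6) = 5/18.
If it is in box 2 (prior 1/3): only box 3 is available, probability 1; weight (1/3)·1 = 1/3.
If it is in box 3 (prior 1/3): the host opened box 3, so this case is ruled out; weight (1/3)·0 = 0.
The weights sum to 11/18.
So P(the gold coin in box 1 | the host opened box 3) = (5/18) / (11/18) = 5/11.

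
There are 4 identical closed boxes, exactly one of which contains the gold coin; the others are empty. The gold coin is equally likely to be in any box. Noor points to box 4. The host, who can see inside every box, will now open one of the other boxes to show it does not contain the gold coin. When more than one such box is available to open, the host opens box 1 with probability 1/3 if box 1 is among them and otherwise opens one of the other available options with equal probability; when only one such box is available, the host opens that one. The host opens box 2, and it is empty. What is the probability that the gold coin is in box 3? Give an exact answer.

Consider each possible location of the gold coin in turn.
If it is in box 1 (prior 1/4): box 1 holds the prize so is unavailable; the host chooses uniformly among the 2 others, probability 1/2; weight (1/4)·(1/2) = 1/8.
If it is in box 2 (prior 1/4): the host opened box 2, so this case is ruled out; weight (1/4)·0 = 0.
If it is in box 3 (prior 1/4): box 1 is available but not opened, probability 2/3; weight (1/4)·(2/3) = 1/6.
If it is in box 4 (prior 1/4): box 1 is available but not opened; box 2 gets probability (1 − 1/3)/2 = 1/3; weight (1/4)·(1/3) = 1/12.
The weights sum to 3/8.
So P(the gold coin in box 3 | the host opened box 2) = (1/6) / (3/8) = 4/9.

4/9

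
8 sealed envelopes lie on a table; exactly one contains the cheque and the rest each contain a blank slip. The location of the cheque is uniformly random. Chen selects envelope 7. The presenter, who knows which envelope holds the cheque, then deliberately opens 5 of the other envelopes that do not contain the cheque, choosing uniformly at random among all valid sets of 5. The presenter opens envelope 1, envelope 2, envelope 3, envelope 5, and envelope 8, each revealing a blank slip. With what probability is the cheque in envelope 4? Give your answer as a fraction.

7/16

Apply Bayes' rule, conditioning on where the cheque actually is.
If it is in any of envelopes 1, 2, 3, 5, and 8 (prior 1/8 each): that envelope was opened and seen not to hold the prize — ruled out; weight (1/8)·0 = 0 each.
If it is in either of envelopes 4 and 6 (prior 1/8 each): the presenter has 6 equally likely choices, so probability 1/6; weight (1/8)·(1/6) = 1/48 each.
If it is in envelope 7 (prior 1/8): the presenter has 21 equally likely choices, so probability 1/21; weight (1/8)·(1/21) = 1/168.
The weights sum to 1/21.
So P(the cheque in envelope 4 | the presenter opened envelope 1, envelope 2, envelope 3, envelope 5, and envelope 8) = (1/48) / (1/21) = 7/16.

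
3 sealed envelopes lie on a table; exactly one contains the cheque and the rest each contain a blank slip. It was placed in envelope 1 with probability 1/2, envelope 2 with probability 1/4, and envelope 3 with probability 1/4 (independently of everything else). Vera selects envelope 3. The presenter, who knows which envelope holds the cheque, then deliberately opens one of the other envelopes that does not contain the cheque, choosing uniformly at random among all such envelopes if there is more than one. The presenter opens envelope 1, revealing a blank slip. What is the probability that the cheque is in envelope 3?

1/3

Consider each possible location of the cheque in turn.
If it is in envelope 1 (prior 1/2): the presenter opened envelope 1, so this case is ruled out; weight (1/2)·0 = 0.
If it is in envelope 2 (prior 1/4): the presenter has no choice, probability 1; weight (1/4)·1 = 1/4.
If it is in envelope 3 (prior 1/4): the presenter has 2 equally likely choices, so probability 1/2; weight (1/4)·(1/2) = 1/8.
The weights sum to 3/8.
So P(the cheque in envelope 3 | the presenter opened envelope 1) = (1/8) / (3/8) = 1/3.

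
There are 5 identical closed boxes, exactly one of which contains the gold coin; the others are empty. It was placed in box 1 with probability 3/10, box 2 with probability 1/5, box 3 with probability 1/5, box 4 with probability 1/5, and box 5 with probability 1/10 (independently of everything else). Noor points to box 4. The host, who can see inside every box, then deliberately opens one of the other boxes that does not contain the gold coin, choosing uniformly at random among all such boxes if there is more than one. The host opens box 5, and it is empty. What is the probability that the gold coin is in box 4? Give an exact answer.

3/17

Apply Bayes' rule, conditioning on where the gold coin actually is.
If it is in box 1 (prior 3/10): the host has 3 equally likely choices, so probability 1/3; weight (3/10)·(1/3) = 1/10.
If it is in either of boxes 2 and 3 (prior 1/5 each): the host has 3 equally likely choices, so probability 1/3; weight (1/5)·(1/3) = 1/15 each.
If it is in box 4 (prior 1/5): the host has 4 equally likely choices, so probability 1/4; weight (1/5)·(1/4) = 1/20.
If it is in box 5 (prior 1/10): the host opened box 5, so this case is ruled out; weight (1/10)·0 = 0.
The weights sum to 17/60.
So P(the gold coin in box 4 | the host opened box 5) = (1/20) / (17/60) = 3/17.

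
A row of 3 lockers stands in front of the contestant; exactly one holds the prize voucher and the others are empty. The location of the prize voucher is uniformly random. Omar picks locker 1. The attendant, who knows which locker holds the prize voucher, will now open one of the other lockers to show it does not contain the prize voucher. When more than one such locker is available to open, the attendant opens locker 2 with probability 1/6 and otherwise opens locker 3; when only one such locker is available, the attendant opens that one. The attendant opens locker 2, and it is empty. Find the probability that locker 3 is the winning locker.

6/7

Apply Bayes' rule, conditioning on where the prize voucher actually is.
If it is in locker 1 (prior 1/3): locker 2 is available, opened with probability 1/6; weight (1/3)·(1/6) = 1/18.
If it is in locker 2 (prior 1/3): the attendant opened locker 2, so this case is ruled out; weight (1/3)·0 = 0.
If it is in locker 3 (prior 1/3): only locker 2 is available, probability 1; weight (1/3)·1 = 1/3.
The weights sum to 7/18.
So P(the prize voucher in locker 3 | the attendant opened locker 2) = (1/3) / (7/18) = 6/7.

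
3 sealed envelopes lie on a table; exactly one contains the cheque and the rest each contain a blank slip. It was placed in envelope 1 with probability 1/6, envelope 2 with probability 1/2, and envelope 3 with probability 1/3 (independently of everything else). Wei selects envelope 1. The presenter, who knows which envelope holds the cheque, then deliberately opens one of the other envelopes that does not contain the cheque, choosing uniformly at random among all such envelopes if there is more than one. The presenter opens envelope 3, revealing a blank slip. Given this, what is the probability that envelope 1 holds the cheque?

1/7

Apply Bayes' rule, conditioning on where the cheque actually is.
If it is in envelope 1 (prior 1/6): the presenter has 2 equally likely choices, so probability 1/2; weight (1/6)·(1/2) = 1/12.
If it is in envelope 2 (prior 1/2): the presenter has no choice, probability 1; weight (1/2)·1 = 1/2.
If it is in envelope 3 (prior 1/3): the presenter opened envelope 3, so this case is ruled out; weight (1/3)·0 = 0.
The weights sum to 7/12.
So P(the cheque in envelope 1 | the presenter opened envelope 3) = (1/12) / (7/12) = 1/7.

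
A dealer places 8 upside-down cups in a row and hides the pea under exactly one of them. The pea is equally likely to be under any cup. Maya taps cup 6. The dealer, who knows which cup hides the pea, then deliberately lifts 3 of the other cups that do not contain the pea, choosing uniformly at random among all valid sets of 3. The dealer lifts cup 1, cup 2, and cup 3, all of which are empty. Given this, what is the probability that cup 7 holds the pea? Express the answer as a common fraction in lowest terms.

7/32

Apply Bayes' rule, conditioning on where the pea actually is.
If it is under any of cups 1, 2, and 3 (prior 1/8 each): that cup was opened and seen not to hold the prize — ruled out; weight (1/8)·0 = 0 each.
If it is under any of cups 4, 5, 7, and 8 (prior 1/8 each): the dealer has 20 equally likely choices, so probability 1/20; weight (1/8)·(1/20) = 1/160 each.
If it is under cup 6 (prior 1/8): the dealer has 35 equally likely choices, so probability 1/35; weight (1/8)·(1/35) = 1/280.
The weights sum to 1/35.
So P(the pea under cup 7 | the dealer opened cup 1, cup 2, and cup 3) = (1/160) / (1/35) = 7/32.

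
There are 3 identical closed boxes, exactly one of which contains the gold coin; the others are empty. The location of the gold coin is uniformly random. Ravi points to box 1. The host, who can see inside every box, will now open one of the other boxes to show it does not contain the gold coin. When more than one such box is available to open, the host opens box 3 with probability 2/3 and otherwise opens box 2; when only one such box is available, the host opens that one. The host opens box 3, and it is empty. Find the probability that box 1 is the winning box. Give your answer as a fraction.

2/5

Condition on the true location of the gold coin.
If it is in box 1 (prior 1/3): box 3 is available, opened with probability 2/3; weight (1/3)·(2/3) = 2/9.
If it is in box 2 (prior 1/3): only box 3 is available, probability 1; weight (1/3)·1 = 1/3.
If it is in box 3 (prior 1/3): the host opened box 3, so this case is ruled out; weight (1/3)·0 = 0.
The weights sum to 5/9.
So P(the gold coin in box 1 | the host opened box 3) = (2/9) / (5/9) = 2/5.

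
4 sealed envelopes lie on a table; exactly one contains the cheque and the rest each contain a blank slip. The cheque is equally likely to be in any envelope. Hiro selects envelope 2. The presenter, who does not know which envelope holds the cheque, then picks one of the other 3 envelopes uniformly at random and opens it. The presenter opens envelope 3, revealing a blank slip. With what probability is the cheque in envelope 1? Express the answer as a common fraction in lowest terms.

Condition on the true location of the cheque.
If it is in any of envelopes 1, 2, and 4 (prior 1/4 each): the presenter picks envelope 3 with probability 1/3 regardless, and it is not the prize; weight (1/4)·(1/3) = 1/12 each.
If it is in envelope 3 (prior 1/4): the presenter opened envelope 3, so this case is ruled out; weight (1/4)·0 = 0.
The weights sum to 1/4.
So P(the cheque in envelope 1 | the presenter opened envelope 3) = (1/12) / (1/4) = 1/3.

1/3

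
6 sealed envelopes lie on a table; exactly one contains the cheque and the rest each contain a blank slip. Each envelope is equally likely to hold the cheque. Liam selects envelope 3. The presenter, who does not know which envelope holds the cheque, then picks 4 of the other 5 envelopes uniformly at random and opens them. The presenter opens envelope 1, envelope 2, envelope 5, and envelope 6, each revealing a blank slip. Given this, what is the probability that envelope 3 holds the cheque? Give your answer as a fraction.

1/2

Consider each possible location of the cheque in turn.
If it is in any of envelopes 1, 2, 5, and 6 (prior 1/6 each): that envelope was opened and seen not to hold the prize — ruled out; weight (1/6)·0 = 0 each.
If it is in either of envelopes 3 and 4 (prior 1/6 each): the presenter picks exactly this set with probability 1/5 regardless, and none is the prize; weight (1/6)·(1/5) = 1/30 each.
The weights sum to 1/15.
So P(the cheque in envelope 3 | the presenter opened envelope 1, envelope 2, envelope 5, and envelope 6) = (1/30) / (1/15) = 1/2.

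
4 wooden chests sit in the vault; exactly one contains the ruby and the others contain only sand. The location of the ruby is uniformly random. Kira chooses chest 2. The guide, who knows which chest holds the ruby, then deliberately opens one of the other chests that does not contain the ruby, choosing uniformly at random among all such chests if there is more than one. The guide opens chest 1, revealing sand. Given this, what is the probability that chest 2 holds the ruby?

1/4

Apply Bayes' rule, conditioning on where the ruby actually is.
If it is in chest 1 (prior 1/4): the guide opened chest 1, so this case is ruled out; weight (1/4)·0 = 0.
If it is in chest 2 (prior 1/4): the guide has 3 equally likely choices, so probability 1/3; weight (1/4)·(1/3) = 1/12.
If it is in either of chests 3 and 4 (prior 1/4 each): the guide has 2 equally likely choices, so probability 1/2; weight (1/4)·(1/2) = 1/8 each.
The weights sum to 1/3.
So P(the ruby in chest 2 | the guide opened chest 1) = (1/12) / (1/3) = 1/4.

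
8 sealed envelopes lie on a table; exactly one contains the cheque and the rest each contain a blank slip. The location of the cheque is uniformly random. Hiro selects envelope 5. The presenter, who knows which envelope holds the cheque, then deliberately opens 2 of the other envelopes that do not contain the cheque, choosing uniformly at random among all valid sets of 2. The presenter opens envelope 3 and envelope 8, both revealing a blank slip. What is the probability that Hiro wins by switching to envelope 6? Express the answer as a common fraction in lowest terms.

Apply Bayes' rule, conditioning on where the cheque actually is.
If it is in any of envelopes 1, 2, 4, 6, and 7 (prior 1/8 each): the presenter has 15 equally likely choices, so probability 1/15; weight (1/8)·(1/15) = 1/120 each.
If it is in either of envelopes 3 and 8 (prior 1/8 each): that envelope was opened and seen not to hold the prize — ruled out; weight (1/8)·0 = 0 each.
If it is in envelope 5 (prior 1/8): the presenter has 21 equally likely choices, so probability 1/21; weight (1/8)·(1/21) = 1/168.
The weights sum to 1/21.
So P(the cheque in envelope 6 | the presenter opened envelope 3 and envelope 8) = (1/120) / (1/21) = 7/40.

7/40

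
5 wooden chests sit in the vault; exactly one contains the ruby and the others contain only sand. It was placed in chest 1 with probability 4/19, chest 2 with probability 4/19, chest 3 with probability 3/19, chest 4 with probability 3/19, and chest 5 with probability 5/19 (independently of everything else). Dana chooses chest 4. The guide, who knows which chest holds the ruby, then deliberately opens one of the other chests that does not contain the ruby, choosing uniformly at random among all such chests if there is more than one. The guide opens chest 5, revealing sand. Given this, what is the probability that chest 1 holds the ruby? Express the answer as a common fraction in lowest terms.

16/53

Condition on the true location of the ruby.
If it is in either of chests 1 and 2 (prior 4/19 each): the guide has 3 equally likely choices, so probability 1/3; weight (4/19)·(1/3) = 4/57 each.
If it is in chest 3 (prior 3/19): the guide has 3 equally likely choices, so probability 1/3; weight (3/19)·(1/3) = 1/19.
If it is in chest 4 (prior 3/19): the guide has 4 equally likely choices, so probability 1/4; weight (3/19)·(1/4) = 3/76.
If it is in chest 5 (prior 5/19): the guide opened chest 5, so this case is ruled out; weight (5/19)·0 = 0.
The weights sum to 53/228.
So P(the ruby in chest 1 | the guide opened chest 5) = (4/57) / (53/228) = 16/53.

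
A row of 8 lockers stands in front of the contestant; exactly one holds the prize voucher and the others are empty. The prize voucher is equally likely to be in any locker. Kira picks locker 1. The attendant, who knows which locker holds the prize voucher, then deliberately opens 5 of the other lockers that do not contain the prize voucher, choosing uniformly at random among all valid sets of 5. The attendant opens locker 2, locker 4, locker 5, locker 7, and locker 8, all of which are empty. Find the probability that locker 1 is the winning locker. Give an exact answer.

Condition on the true location of the prize voucher.
If it is in locker 1 (prior 1/8): the attendant has 21 equally likely choices, so probability 1/21; weight (1/8)·(1/21) = 1/168.
If it is in any of lockers 2, 4, 5, 7, and 8 (prior 1/8 each): that locker was opened and seen not to hold the prize — ruled out; weight (1/8)·0 = 0 each.
If it is in either of lockers 3 and 6 (prior 1/8 each): the attendant has 6 equally likely choices, so probability 1/6; weight (1/8)·(1/6) = 1/48 each.
The weights sum to 1/21.
So P(the prize voucher in locker 1 | the attendant opened locker 2, locker 4, locker 5, locker 7, and locker 8) = (1/168) / (1/21) = 1/8.

1/8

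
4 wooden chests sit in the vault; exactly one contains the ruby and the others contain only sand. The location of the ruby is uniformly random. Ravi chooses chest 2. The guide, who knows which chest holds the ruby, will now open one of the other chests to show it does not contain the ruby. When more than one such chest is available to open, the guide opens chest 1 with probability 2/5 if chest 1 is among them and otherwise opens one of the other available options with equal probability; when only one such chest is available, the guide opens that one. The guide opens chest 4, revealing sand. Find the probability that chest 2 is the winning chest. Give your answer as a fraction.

3/14

Consider each possible location of the ruby in turn.
If it is in chest 1 (prior 1/4): chest 1 holds the prize so is unavailable; the guide chooses uniformly among the 2 others, probability 1/2; weight (1/4)·(1/2) = 1/8.
If it is in chest 2 (prior 1/4): chest 1 is available but not opened; chest 4 gets probability (1 − 2/5)/2 = 3/10; weight (1/4)·(3/10) = 3/40.
If it is in chest 3 (prior 1/4): chest 1 is available but not opened, probability 3/5; weight (1/4)·(3/5) = 3/20.
If it is in chest 4 (prior 1/4): the guide opened chest 4, so this case is ruled out; weight (1/4)·0 = 0.
The weights sum to 7/20.
So P(the ruby in chest 2 | the guide opened chest 4) = (3/40) / (7/20) = 3/14.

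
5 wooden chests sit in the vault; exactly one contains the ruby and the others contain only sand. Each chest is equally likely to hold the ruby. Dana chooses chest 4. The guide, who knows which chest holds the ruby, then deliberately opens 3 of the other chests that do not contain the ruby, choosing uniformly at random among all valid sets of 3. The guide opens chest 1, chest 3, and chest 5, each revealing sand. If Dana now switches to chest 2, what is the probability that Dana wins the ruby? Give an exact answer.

4/5

Apply Bayes' rule, conditioning on where the ruby actually is.
If it is in any of chests 1, 3, and 5 (prior 1/5 each): that chest was opened and seen not to hold the prize — ruled out; weight (1/5)·0 = 0 each.
If it is in chest 2 (prior 1/5): the guide has no choice, probability 1; weight (1/5)·1 = 1/5.
If it is in chest 4 (prior 1/5): the guide has 4 equally likely choices, so probability 1/4; weight (1/5)·(1/4) = 1/20.
The weights sum to 1/4.
So P(the ruby in chest 2 | the guide opened chest 1, chest 3, and chest 5) = (1/5) / (1/4) = 4/5.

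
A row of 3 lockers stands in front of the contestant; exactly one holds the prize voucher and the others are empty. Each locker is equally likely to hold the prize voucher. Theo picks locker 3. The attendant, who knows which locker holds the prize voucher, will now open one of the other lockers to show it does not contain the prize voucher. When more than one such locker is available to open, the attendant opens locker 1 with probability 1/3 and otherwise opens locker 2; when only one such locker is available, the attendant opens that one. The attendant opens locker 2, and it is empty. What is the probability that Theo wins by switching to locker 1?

3/5

Consider each possible location of the prize voucher in turn.
If it is in locker 1 (prior 1/3): only locker 2 is available, probability 1; weight (1/3)·1 = 1/3.
If it is in locker 2 (prior 1/3): the attendant opened locker 2, so this case is ruled out; weight (1/3)·0 = 0.
If it is in locker 3 (prior 1/3): locker 1 is available but not opened, probability 2/3; weight (1/3)·(2/3) = 2/9.
The weights sum to 5/9.
So P(the prize voucher in locker 1 | the attendant opened locker 2) = (1/3) / (5/9) = 3/5.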